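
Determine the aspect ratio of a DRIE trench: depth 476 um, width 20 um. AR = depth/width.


Step 1: AR = depth / width
Step 2: AR = 476 / 20
AR = 23.8


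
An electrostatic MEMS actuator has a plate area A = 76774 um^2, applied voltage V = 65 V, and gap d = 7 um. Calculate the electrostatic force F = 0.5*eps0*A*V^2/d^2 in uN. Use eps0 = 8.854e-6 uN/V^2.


Step 1: Identify parameters.
eps0 = 8.854e-6 uN/V^2, A = 76774 um^2, V = 65 V, d = 7 um
Step 2: Compute V^2 = 65^2 = 4225
Step 3: Compute d^2 = 7^2 = 49
Step 4: F = 0.5 * 8.854e-6 * 76774 * 4225 / 49
F = 29.306 uN


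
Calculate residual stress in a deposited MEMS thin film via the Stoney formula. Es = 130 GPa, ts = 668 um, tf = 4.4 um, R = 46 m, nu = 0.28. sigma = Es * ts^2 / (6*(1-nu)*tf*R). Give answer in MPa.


Step 1: Compute numerator: Es * ts^2 = 130 * 668^2 = 58009120 (GPa*um^2)
Step 2: Compute denominator (R in um): 6*(1-nu)*tf*R = 6*0.72*4.4*46e6 = 874368000.0 (um^2)
Step 3: sigma (GPa) = 58009120 / 874368000.0 = 6.6344e-02 GPa
Step 4: Convert to MPa (x1000): sigma = 66.3 MPa


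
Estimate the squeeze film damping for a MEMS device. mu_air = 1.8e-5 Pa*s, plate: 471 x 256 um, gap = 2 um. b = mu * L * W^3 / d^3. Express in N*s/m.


Step 1: Convert to SI.
L = 471e-6 m, W = 256e-6 m, d = 2e-6 m
Step 2: W^3 = (256e-6)^3 = 1.68e-11 m^3
Step 3: d^3 = (2e-6)^3 = 8.00e-18 m^3
Step 4: b = 1.8e-5 * 471e-6 * 1.68e-11 / 8.00e-18
b = 1.78e-02 N*s/m


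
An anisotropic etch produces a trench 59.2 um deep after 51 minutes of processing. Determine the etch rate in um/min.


Step 1: Etch rate = depth / time
Step 2: rate = 59.2 / 51
rate = 1.161 um/min


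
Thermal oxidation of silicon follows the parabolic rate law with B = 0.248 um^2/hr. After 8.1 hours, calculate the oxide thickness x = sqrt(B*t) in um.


Step 1: Compute B*t = 0.248 * 8.1 = 2.0088
Step 2: x = sqrt(2.0088)
x = 1.417 um


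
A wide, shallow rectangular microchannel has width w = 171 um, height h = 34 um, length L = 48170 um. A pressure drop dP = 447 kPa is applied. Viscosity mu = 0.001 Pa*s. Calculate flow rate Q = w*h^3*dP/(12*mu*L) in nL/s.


Step 1: Convert all dimensions to SI (meters).
w = 171e-6 m, h = 34e-6 m, L = 48170e-6 m, dP = 447e3 Pa
Step 2: Q = w * h^3 * dP / (12 * mu * L)
Q = 171e-6 * (34e-6)^3 * 447e3 / (12 * 0.001 * 48170e-6) = 5.19735632e-09 m^3/s
Step 3: Convert Q from m^3/s to nL/s (1 m^3 = 1e12 nL, so multiply by 1e12).
Q = 5197.356 nL/s


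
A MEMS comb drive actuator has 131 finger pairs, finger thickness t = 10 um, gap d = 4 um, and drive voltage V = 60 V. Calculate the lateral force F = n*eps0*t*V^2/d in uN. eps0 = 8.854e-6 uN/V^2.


Step 1: Parameters: n=131, eps0=8.854e-6 uN/V^2, t=10 um, V=60 V, d=4 um
Step 2: V^2 = 3600
Step 3: F = 131 * 8.854e-6 * 10 * 3600 / 4
F = 10.439 uN


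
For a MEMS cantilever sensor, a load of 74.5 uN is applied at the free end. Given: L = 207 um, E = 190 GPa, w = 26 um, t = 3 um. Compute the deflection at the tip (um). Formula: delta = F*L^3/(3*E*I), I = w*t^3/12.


Step 1: Calculate the second moment of area.
I = w * t^3 / 12 = 26 * 3^3 / 12 = 58.5 um^4
Step 2: Convert E to consistent units (1 GPa = 1000 uN/um^2).
E = 190 GPa = 190000 uN/um^2
Step 3: Calculate tip deflection.
delta = F * L^3 / (3 * E * I)
delta = 74.5 * 207^3 / (3 * 190000 * 58.5)
delta = 19.8169 um


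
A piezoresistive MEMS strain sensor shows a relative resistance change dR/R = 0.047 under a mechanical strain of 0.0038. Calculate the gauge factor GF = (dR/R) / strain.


Step 1: Identify values.
dR/R = 0.047, strain = 0.0038
Step 2: GF = (dR/R) / strain = 0.047 / 0.0038
GF = 12.4


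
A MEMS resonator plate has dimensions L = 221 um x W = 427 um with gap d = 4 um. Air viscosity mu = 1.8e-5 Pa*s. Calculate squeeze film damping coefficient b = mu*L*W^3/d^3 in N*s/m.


Step 1: Convert to SI.
L = 221e-6 m, W = 427e-6 m, d = 4e-6 m
Step 2: W^3 = (427e-6)^3 = 7.79e-11 m^3
Step 3: d^3 = (4e-6)^3 = 6.40e-17 m^3
Step 4: b = 1.8e-5 * 221e-6 * 7.79e-11 / 6.40e-17
b = 4.84e-03 N*s/m


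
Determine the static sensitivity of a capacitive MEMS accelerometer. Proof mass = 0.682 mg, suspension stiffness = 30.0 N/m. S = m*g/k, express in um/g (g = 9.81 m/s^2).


Step 1: Convert mass: m = 0.682 mg = 6.82e-07 kg
Step 2: S = m * g / k = 6.82e-07 * 9.81 / 30.0
Step 3: S = 2.23e-07 m/g
Step 4: Convert to um/g: S = 0.223 um/g


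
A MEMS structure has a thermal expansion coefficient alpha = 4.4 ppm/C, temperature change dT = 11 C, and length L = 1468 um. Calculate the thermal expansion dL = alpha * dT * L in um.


Step 1: Convert CTE: alpha = 4.4 ppm/C = 4.4e-6 /C
Step 2: dL = 4.4e-6 * 11 * 1468
dL = 0.0711 um


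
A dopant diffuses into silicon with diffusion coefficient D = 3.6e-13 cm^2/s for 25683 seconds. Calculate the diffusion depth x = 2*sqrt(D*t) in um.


Step 1: Compute D*t = 3.6e-13 * 25683 = 9.24588e-09 cm^2
Step 2: sqrt(D*t) = 9.61555e-05 cm
Step 3: x = 2 * 9.61555e-05 cm = 1.92311e-04 cm
Step 4: Convert to um (1 cm = 1e4 um): x = 1.923 um


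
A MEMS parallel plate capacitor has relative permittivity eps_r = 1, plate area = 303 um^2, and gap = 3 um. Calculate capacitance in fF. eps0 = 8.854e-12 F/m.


Step 1: Convert area to m^2: A = 303e-12 m^2
Step 2: Convert gap to m: d = 3e-6 m
Step 3: C = eps0 * eps_r * A / d
C = 8.854e-12 * 1 * 303e-12 / 3e-6
Step 4: Convert to fF (multiply by 1e15).
C = 0.89 fF


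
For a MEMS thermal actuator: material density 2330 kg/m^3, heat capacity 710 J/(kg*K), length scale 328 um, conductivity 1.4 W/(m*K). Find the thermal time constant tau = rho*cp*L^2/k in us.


Step 1: Convert L to m: L = 328e-6 m
Step 2: L^2 = (328e-6)^2 = 1.07584e-07 m^2
Step 3: tau = 2330 * 710 * 1.07584e-07 / 1.4 = 1.2712586514e-01 s
Step 4: Convert to microseconds (multiply by 1e6).
tau = 127125.865 us


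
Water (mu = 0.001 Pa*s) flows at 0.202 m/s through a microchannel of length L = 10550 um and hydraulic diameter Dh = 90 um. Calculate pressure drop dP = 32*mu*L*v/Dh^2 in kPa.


Step 1: Convert to SI: L = 10550e-6 m, Dh = 90e-6 m
Step 2: dP = 32 * 0.001 * 10550e-6 * 0.202 / (90e-6)^2
Step 3: dP = 8419.16 Pa
Step 4: Convert to kPa: dP = 8.42 kPa


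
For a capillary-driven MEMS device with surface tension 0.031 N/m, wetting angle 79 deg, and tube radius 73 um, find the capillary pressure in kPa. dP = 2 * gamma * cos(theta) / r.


Step 1: cos(79 deg) = 0.1908
Step 2: Convert r to m: r = 73e-6 m
Step 3: dP = 2 * 0.031 * 0.1908 / 73e-6 = 162.0 Pa
Step 4: Convert Pa to kPa (divide by 1000).
dP = 0.16 kPa


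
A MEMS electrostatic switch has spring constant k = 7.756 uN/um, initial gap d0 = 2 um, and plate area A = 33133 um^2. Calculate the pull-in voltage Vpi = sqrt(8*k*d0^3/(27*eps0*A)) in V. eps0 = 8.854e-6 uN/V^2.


Step 1: Compute numerator: 8 * k * d0^3 = 8 * 7.756 * 2^3 = 496.384
Step 2: Compute denominator: 27 * eps0 * A = 27 * 8.854e-6 * 33133 = 7.920709
Step 3: Vpi = sqrt(496.384 / 7.920709)
Vpi = 7.92 V


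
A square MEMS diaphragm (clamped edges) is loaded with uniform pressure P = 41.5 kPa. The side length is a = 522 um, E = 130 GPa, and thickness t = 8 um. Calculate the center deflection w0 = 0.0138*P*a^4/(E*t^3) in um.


Step 1: Convert pressure to compatible units (E is in GPa, so P in GPa).
P = 41.5 kPa = 41.5e-6 GPa
Step 2: Compute numerator: 0.0138 * P * a^4.
a^4 = 522^4 = 74247530256
numerator = 0.0138 * 41.5e-6 * 74247530256 = 4.25216e+04
Step 3: Compute denominator: E * t^3 = 130 * 8^3 = 66560
Step 4: w0 = numerator / denominator = 4.25216e+04 / 66560 = 0.6388 um


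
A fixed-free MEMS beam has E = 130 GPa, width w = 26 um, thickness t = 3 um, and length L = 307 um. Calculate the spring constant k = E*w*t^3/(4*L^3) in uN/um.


Step 1: Convert E to consistent units (1 GPa = 1000 uN/um^2).
E = 130 GPa = 130000 uN/um^2
Step 2: Compute t^3 = 3^3 = 27
Step 3: Compute L^3 = 307^3 = 28934443
Step 4: k = 130000 * 26 * 27 / (4 * 28934443)
k = 0.7885 uN/um


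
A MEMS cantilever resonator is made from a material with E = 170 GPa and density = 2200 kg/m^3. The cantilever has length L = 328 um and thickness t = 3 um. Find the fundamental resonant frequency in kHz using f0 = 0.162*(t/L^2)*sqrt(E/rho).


Step 1: Convert units to SI.
t_SI = 3e-6 m, L_SI = 328e-6 m
Step 2: Calculate sqrt(E/rho).
sqrt(170e9 / 2200) = 8790.49 m/s
Step 3: Compute f0.
f0 = 0.162 * 3e-6 / (328e-6)^2 * 8790.49 = 39710.2 Hz = 39.71 kHz


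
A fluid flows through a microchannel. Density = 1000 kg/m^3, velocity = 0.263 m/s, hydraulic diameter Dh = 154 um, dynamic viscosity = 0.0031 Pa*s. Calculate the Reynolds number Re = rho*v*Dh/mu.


Step 1: Convert Dh to meters: Dh = 154e-6 m
Step 2: Re = rho * v * Dh / mu
Re = 1000 * 0.263 * 154e-6 / 0.0031
Re = 13.065


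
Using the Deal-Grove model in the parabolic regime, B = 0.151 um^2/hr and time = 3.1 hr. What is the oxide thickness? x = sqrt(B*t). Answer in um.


Step 1: Compute B*t = 0.151 * 3.1 = 0.4681
Step 2: x = sqrt(0.4681)
x = 0.684 um


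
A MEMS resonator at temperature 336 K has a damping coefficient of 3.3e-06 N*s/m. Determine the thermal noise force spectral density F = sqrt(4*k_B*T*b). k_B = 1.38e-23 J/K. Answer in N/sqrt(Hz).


Step 1: Compute 4 * k_B * T * b
= 4 * 1.38e-23 * 336 * 3.3e-06
= 6.1206e-26 N^2/Hz
Step 2: F_noise = sqrt(6.1206e-26)
F_noise = 2.47e-13 N/sqrt(Hz)


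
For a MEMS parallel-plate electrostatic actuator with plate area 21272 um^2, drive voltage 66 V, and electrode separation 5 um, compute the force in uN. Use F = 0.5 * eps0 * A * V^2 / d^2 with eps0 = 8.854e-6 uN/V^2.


Step 1: Identify parameters.
eps0 = 8.854e-6 uN/V^2, A = 21272 um^2, V = 66 V, d = 5 um
Step 2: Compute V^2 = 66^2 = 4356
Step 3: Compute d^2 = 5^2 = 25
Step 4: F = 0.5 * 8.854e-6 * 21272 * 4356 / 25
F = 16.408 uN


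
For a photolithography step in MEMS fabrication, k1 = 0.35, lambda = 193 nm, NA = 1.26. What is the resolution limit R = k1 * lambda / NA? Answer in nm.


Step 1: Identify values: k1 = 0.35, lambda = 193 nm, NA = 1.26
Step 2: R = k1 * lambda / NA
R = 0.35 * 193 / 1.26
R = 53.6 nm


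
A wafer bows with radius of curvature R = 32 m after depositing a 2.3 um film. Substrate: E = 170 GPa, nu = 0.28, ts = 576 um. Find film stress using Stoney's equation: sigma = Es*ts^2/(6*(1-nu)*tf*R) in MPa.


Step 1: Compute numerator: Es * ts^2 = 170 * 576^2 = 56401920 (GPa*um^2)
Step 2: Compute denominator (R in um): 6*(1-nu)*tf*R = 6*0.72*2.3*32e6 = 317952000.0 (um^2)
Step 3: sigma (GPa) = 56401920 / 317952000.0 = 1.77391e-01 GPa
Step 4: Convert to MPa (x1000): sigma = 177.4 MPa


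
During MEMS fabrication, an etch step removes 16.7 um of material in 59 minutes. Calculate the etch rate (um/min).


Step 1: Etch rate = depth / time
Step 2: rate = 16.7 / 59
rate = 0.283 um/min


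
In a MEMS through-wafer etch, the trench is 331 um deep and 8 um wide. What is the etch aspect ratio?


Step 1: AR = depth / width
Step 2: AR = 331 / 8
AR = 41.4


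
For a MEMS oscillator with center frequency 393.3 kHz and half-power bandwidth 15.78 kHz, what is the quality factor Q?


Step 1: Q = f0 / bandwidth
Step 2: Q = 393.3 / 15.78
Q = 24.9


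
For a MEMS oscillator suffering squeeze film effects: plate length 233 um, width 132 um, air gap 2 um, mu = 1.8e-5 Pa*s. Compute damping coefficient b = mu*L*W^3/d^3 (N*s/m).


Step 1: Convert to SI.
L = 233e-6 m, W = 132e-6 m, d = 2e-6 m
Step 2: W^3 = (132e-6)^3 = 2.30e-12 m^3
Step 3: d^3 = (2e-6)^3 = 8.00e-18 m^3
Step 4: b = 1.8e-5 * 233e-6 * 2.30e-12 / 8.00e-18
b = 1.21e-03 N*s/m


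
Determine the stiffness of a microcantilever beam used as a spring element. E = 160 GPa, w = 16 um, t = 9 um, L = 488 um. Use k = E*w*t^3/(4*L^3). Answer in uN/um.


Step 1: Convert E to consistent units (1 GPa = 1000 uN/um^2).
E = 160 GPa = 160000 uN/um^2
Step 2: Compute t^3 = 9^3 = 729
Step 3: Compute L^3 = 488^3 = 116214272
Step 4: k = 160000 * 16 * 729 / (4 * 116214272)
k = 4.0147 uN/um


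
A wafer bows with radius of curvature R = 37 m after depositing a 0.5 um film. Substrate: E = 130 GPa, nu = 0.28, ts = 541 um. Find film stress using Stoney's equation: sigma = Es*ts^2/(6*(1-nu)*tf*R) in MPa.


Step 1: Compute numerator: Es * ts^2 = 130 * 541^2 = 38048530 (GPa*um^2)
Step 2: Compute denominator (R in um): 6*(1-nu)*tf*R = 6*0.72*0.5*37e6 = 79920000.0 (um^2)
Step 3: sigma (GPa) = 38048530 / 79920000.0 = 4.76083e-01 GPa
Step 4: Convert to MPa (x1000): sigma = 476.1 MPa


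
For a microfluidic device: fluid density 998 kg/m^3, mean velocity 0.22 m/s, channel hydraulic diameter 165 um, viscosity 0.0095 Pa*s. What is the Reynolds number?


Step 1: Convert Dh to meters: Dh = 165e-6 m
Step 2: Re = rho * v * Dh / mu
Re = 998 * 0.22 * 165e-6 / 0.0095
Re = 3.813


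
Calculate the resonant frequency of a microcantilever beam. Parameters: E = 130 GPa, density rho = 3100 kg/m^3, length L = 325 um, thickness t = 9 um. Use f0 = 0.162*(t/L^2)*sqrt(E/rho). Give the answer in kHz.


Step 1: Convert units to SI.
t_SI = 9e-6 m, L_SI = 325e-6 m
Step 2: Calculate sqrt(E/rho).
sqrt(130e9 / 3100) = 6475.76 m/s
Step 3: Compute f0.
f0 = 0.162 * 9e-6 / (325e-6)^2 * 6475.76 = 89388.5 Hz = 89.39 kHz


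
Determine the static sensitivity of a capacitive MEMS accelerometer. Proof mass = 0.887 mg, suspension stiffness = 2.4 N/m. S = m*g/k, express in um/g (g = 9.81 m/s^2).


Step 1: Convert mass: m = 0.887 mg = 8.87e-07 kg
Step 2: S = m * g / k = 8.87e-07 * 9.81 / 2.4
Step 3: S = 3.63e-06 m/g
Step 4: Convert to um/g: S = 3.626 um/g


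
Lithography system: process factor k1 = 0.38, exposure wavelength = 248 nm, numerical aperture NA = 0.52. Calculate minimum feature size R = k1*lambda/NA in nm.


Step 1: Identify values: k1 = 0.38, lambda = 248 nm, NA = 0.52
Step 2: R = k1 * lambda / NA
R = 0.38 * 248 / 0.52
R = 181.2 nm


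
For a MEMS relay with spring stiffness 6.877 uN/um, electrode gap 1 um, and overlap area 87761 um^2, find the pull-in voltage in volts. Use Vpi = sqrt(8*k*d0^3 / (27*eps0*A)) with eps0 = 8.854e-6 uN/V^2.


Step 1: Compute numerator: 8 * k * d0^3 = 8 * 6.877 * 1^3 = 55.016
Step 2: Compute denominator: 27 * eps0 * A = 27 * 8.854e-6 * 87761 = 20.979969
Step 3: Vpi = sqrt(55.016 / 20.979969)
Vpi = 1.62 V


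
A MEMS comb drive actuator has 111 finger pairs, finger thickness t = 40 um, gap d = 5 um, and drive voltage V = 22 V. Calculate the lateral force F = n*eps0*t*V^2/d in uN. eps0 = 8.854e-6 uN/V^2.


Step 1: Parameters: n=111, eps0=8.854e-6 uN/V^2, t=40 um, V=22 V, d=5 um
Step 2: V^2 = 484
Step 3: F = 111 * 8.854e-6 * 40 * 484 / 5
F = 3.805 uN


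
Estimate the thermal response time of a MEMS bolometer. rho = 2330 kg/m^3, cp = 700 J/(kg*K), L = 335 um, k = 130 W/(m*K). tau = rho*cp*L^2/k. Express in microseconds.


Step 1: Convert L to m: L = 335e-6 m
Step 2: L^2 = (335e-6)^2 = 1.12225e-07 m^2
Step 3: tau = 2330 * 700 * 1.12225e-07 / 130 = 1.40799212e-03 s
Step 4: Convert to microseconds (multiply by 1e6).
tau = 1407.992 us


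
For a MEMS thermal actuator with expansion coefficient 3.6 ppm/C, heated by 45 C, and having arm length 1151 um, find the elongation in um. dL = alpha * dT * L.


Step 1: Convert CTE: alpha = 3.6 ppm/C = 3.6e-6 /C
Step 2: dL = 3.6e-6 * 45 * 1151
dL = 0.1865 um


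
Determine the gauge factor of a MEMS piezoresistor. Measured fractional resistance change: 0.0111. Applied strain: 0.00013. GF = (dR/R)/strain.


Step 1: Identify values.
dR/R = 0.0111, strain = 0.00013
Step 2: GF = (dR/R) / strain = 0.0111 / 0.00013
GF = 85.4


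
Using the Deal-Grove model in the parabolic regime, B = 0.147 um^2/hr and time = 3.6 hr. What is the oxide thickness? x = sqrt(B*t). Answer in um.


Step 1: Compute B*t = 0.147 * 3.6 = 0.5292
Step 2: x = sqrt(0.5292)
x = 0.727 um


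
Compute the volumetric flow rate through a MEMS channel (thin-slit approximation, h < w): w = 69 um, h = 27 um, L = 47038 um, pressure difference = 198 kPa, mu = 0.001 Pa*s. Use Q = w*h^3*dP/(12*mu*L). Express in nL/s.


Step 1: Convert all dimensions to SI (meters).
w = 69e-6 m, h = 27e-6 m, L = 47038e-6 m, dP = 198e3 Pa
Step 2: Q = w * h^3 * dP / (12 * mu * L)
Q = 69e-6 * (27e-6)^3 * 198e3 / (12 * 0.001 * 47038e-6) = 4.7640409e-10 m^3/s
Step 3: Convert Q from m^3/s to nL/s (1 m^3 = 1e12 nL, so multiply by 1e12).
Q = 476.404 nL/s


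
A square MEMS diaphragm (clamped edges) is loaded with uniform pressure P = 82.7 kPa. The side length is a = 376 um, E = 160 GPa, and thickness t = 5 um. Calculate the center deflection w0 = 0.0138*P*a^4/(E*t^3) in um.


Step 1: Convert pressure to compatible units (E is in GPa, so P in GPa).
P = 82.7 kPa = 82.7e-6 GPa
Step 2: Compute numerator: 0.0138 * P * a^4.
a^4 = 376^4 = 19987173376
numerator = 0.0138 * 82.7e-6 * 19987173376 = 2.281056e+04
Step 3: Compute denominator: E * t^3 = 160 * 5^3 = 20000
Step 4: w0 = numerator / denominator = 2.281056e+04 / 20000 = 1.1405 um


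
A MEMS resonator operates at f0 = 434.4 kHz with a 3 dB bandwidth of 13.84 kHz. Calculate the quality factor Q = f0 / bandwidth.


Step 1: Q = f0 / bandwidth
Step 2: Q = 434.4 / 13.84
Q = 31.4


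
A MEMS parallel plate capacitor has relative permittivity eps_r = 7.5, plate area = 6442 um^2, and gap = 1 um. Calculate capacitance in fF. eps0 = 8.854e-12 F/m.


Step 1: Convert area to m^2: A = 6442e-12 m^2
Step 2: Convert gap to m: d = 1e-6 m
Step 3: C = eps0 * eps_r * A / d
C = 8.854e-12 * 7.5 * 6442e-12 / 1e-6
Step 4: Convert to fF (multiply by 1e15).
C = 427.78 fF


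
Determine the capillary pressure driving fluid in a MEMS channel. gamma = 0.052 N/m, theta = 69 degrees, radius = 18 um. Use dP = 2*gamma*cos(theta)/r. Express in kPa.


Step 1: cos(69 deg) = 0.3584
Step 2: Convert r to m: r = 18e-6 m
Step 3: dP = 2 * 0.052 * 0.3584 / 18e-6 = 2070.8 Pa
Step 4: Convert Pa to kPa (divide by 1000).
dP = 2.07 kPa


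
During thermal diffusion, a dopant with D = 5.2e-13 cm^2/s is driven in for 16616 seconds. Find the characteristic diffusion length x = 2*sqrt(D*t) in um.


Step 1: Compute D*t = 5.2e-13 * 16616 = 8.64032e-09 cm^2
Step 2: sqrt(D*t) = 9.29533e-05 cm
Step 3: x = 2 * 9.29533e-05 cm = 1.859066e-04 cm
Step 4: Convert to um (1 cm = 1e4 um): x = 1.859 um


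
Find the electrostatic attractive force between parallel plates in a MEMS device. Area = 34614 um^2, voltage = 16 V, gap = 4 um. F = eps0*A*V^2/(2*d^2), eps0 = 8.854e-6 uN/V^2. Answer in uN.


Step 1: Identify parameters.
eps0 = 8.854e-6 uN/V^2, A = 34614 um^2, V = 16 V, d = 4 um
Step 2: Compute V^2 = 16^2 = 256
Step 3: Compute d^2 = 4^2 = 16
Step 4: F = 0.5 * 8.854e-6 * 34614 * 256 / 16
F = 2.452 uN


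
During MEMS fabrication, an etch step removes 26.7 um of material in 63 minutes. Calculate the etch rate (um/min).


Step 1: Etch rate = depth / time
Step 2: rate = 26.7 / 63
rate = 0.424 um/min


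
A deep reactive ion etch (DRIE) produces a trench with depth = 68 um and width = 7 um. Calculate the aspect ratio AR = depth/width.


Step 1: AR = depth / width
Step 2: AR = 68 / 7
AR = 9.7


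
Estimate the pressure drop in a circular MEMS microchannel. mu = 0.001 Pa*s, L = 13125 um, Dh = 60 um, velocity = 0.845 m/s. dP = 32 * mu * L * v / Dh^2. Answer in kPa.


Step 1: Convert to SI: L = 13125e-6 m, Dh = 60e-6 m
Step 2: dP = 32 * 0.001 * 13125e-6 * 0.845 / (60e-6)^2
Step 3: dP = 98583.33 Pa
Step 4: Convert to kPa: dP = 98.58 kPa


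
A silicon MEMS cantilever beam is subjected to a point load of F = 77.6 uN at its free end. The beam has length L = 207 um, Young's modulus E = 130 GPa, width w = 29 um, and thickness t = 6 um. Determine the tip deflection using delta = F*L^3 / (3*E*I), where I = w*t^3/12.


Step 1: Calculate the second moment of area.
I = w * t^3 / 12 = 29 * 6^3 / 12 = 522.0 um^4
Step 2: Convert E to consistent units (1 GPa = 1000 uN/um^2).
E = 130 GPa = 130000 uN/um^2
Step 3: Calculate tip deflection.
delta = F * L^3 / (3 * E * I)
delta = 77.6 * 207^3 / (3 * 130000 * 522.0)
delta = 3.3809 um


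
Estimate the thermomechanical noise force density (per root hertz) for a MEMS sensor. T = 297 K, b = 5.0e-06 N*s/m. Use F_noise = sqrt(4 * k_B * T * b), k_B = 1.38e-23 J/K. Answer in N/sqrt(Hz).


Step 1: Compute 4 * k_B * T * b
= 4 * 1.38e-23 * 297 * 5.0e-06
= 8.1972e-26 N^2/Hz
Step 2: F_noise = sqrt(8.1972e-26)
F_noise = 2.86e-13 N/sqrt(Hz)


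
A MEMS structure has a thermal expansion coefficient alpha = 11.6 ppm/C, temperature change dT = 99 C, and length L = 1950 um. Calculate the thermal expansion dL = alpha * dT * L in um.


Step 1: Convert CTE: alpha = 11.6 ppm/C = 11.6e-6 /C
Step 2: dL = 11.6e-6 * 99 * 1950
dL = 2.2394 um


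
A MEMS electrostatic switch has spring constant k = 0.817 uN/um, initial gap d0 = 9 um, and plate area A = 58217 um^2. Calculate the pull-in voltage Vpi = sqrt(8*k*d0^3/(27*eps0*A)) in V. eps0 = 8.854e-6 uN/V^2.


Step 1: Compute numerator: 8 * k * d0^3 = 8 * 0.817 * 9^3 = 4764.744
Step 2: Compute denominator: 27 * eps0 * A = 27 * 8.854e-6 * 58217 = 13.91724
Step 3: Vpi = sqrt(4764.744 / 13.91724)
Vpi = 18.5 V


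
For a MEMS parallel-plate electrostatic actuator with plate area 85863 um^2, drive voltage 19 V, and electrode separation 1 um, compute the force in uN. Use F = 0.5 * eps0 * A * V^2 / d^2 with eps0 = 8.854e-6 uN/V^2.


Step 1: Identify parameters.
eps0 = 8.854e-6 uN/V^2, A = 85863 um^2, V = 19 V, d = 1 um
Step 2: Compute V^2 = 19^2 = 361
Step 3: Compute d^2 = 1^2 = 1
Step 4: F = 0.5 * 8.854e-6 * 85863 * 361 / 1
F = 137.222 uN


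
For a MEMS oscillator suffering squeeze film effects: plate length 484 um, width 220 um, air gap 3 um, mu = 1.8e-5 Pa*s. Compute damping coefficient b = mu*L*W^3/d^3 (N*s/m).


Step 1: Convert to SI.
L = 484e-6 m, W = 220e-6 m, d = 3e-6 m
Step 2: W^3 = (220e-6)^3 = 1.06e-11 m^3
Step 3: d^3 = (3e-6)^3 = 2.70e-17 m^3
Step 4: b = 1.8e-5 * 484e-6 * 1.06e-11 / 2.70e-17
b = 3.44e-03 N*s/m


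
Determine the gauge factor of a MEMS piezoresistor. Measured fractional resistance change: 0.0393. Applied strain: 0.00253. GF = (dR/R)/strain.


Step 1: Identify values.
dR/R = 0.0393, strain = 0.00253
Step 2: GF = (dR/R) / strain = 0.0393 / 0.00253
GF = 15.5


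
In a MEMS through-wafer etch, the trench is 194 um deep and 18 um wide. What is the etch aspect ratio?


Step 1: AR = depth / width
Step 2: AR = 194 / 18
AR = 10.8


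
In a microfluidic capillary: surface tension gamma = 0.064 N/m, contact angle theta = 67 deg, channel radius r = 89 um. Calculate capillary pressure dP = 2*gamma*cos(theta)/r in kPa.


Step 1: cos(67 deg) = 0.3907
Step 2: Convert r to m: r = 89e-6 m
Step 3: dP = 2 * 0.064 * 0.3907 / 89e-6 = 561.9 Pa
Step 4: Convert Pa to kPa (divide by 1000).
dP = 0.56 kPa


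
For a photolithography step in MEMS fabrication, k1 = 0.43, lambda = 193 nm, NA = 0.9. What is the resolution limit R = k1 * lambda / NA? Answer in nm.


Step 1: Identify values: k1 = 0.43, lambda = 193 nm, NA = 0.9
Step 2: R = k1 * lambda / NA
R = 0.43 * 193 / 0.9
R = 92.2 nm


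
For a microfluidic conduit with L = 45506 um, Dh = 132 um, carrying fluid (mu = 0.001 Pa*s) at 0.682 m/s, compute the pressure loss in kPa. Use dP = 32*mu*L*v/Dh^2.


Step 1: Convert to SI: L = 45506e-6 m, Dh = 132e-6 m
Step 2: dP = 32 * 0.001 * 45506e-6 * 0.682 / (132e-6)^2
Step 3: dP = 56997.41 Pa
Step 4: Convert to kPa: dP = 57.0 kPa


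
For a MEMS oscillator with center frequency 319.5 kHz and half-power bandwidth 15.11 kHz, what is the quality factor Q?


Step 1: Q = f0 / bandwidth
Step 2: Q = 319.5 / 15.11
Q = 21.1


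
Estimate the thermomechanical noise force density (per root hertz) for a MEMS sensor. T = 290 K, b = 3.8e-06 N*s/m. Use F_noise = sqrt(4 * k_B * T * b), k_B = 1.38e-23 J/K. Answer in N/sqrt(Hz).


Step 1: Compute 4 * k_B * T * b
= 4 * 1.38e-23 * 290 * 3.8e-06
= 6.0830e-26 N^2/Hz
Step 2: F_noise = sqrt(6.0830e-26)
F_noise = 2.47e-13 N/sqrt(Hz)


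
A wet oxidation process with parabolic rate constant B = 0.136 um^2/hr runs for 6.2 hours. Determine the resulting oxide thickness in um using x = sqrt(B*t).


Step 1: Compute B*t = 0.136 * 6.2 = 0.8432
Step 2: x = sqrt(0.8432)
x = 0.918 um


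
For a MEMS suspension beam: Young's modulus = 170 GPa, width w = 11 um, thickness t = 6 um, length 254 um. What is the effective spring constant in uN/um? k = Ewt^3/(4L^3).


Step 1: Convert E to consistent units (1 GPa = 1000 uN/um^2).
E = 170 GPa = 170000 uN/um^2
Step 2: Compute t^3 = 6^3 = 216
Step 3: Compute L^3 = 254^3 = 16387064
Step 4: k = 170000 * 11 * 216 / (4 * 16387064)
k = 6.1622 uN/um


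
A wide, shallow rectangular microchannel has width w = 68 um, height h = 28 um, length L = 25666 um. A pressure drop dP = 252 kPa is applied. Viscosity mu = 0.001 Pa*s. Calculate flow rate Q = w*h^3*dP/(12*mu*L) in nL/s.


Step 1: Convert all dimensions to SI (meters).
w = 68e-6 m, h = 28e-6 m, L = 25666e-6 m, dP = 252e3 Pa
Step 2: Q = w * h^3 * dP / (12 * mu * L)
Q = 68e-6 * (28e-6)^3 * 252e3 / (12 * 0.001 * 25666e-6) = 1.22136118e-09 m^3/s
Step 3: Convert Q from m^3/s to nL/s (1 m^3 = 1e12 nL, so multiply by 1e12).
Q = 1221.361 nL/s


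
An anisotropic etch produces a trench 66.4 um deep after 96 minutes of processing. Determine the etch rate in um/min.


Step 1: Etch rate = depth / time
Step 2: rate = 66.4 / 96
rate = 0.692 um/min


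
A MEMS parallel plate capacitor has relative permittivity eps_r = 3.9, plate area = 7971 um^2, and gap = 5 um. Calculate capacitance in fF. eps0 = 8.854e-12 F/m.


Step 1: Convert area to m^2: A = 7971e-12 m^2
Step 2: Convert gap to m: d = 5e-6 m
Step 3: C = eps0 * eps_r * A / d
C = 8.854e-12 * 3.9 * 7971e-12 / 5e-6
Step 4: Convert to fF (multiply by 1e15).
C = 55.05 fF


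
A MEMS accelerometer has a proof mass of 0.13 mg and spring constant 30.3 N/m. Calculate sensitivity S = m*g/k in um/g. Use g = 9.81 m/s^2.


Step 1: Convert mass: m = 0.13 mg = 1.30e-07 kg
Step 2: S = m * g / k = 1.30e-07 * 9.81 / 30.3
Step 3: S = 4.21e-08 m/g
Step 4: Convert to um/g: S = 0.042 um/g


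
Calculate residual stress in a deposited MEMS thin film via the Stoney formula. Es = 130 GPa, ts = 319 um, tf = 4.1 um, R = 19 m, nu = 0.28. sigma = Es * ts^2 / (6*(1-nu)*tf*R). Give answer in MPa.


Step 1: Compute numerator: Es * ts^2 = 130 * 319^2 = 13228930 (GPa*um^2)
Step 2: Compute denominator (R in um): 6*(1-nu)*tf*R = 6*0.72*4.1*19e6 = 336528000.0 (um^2)
Step 3: sigma (GPa) = 13228930 / 336528000.0 = 3.931e-02 GPa
Step 4: Convert to MPa (x1000): sigma = 39.3 MPa


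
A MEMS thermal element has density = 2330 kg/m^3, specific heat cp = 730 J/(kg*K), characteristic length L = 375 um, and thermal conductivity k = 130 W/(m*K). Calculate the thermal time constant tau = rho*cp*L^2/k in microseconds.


Step 1: Convert L to m: L = 375e-6 m
Step 2: L^2 = (375e-6)^2 = 1.40625e-07 m^2
Step 3: tau = 2330 * 730 * 1.40625e-07 / 130 = 1.83991587e-03 s
Step 4: Convert to microseconds (multiply by 1e6).
tau = 1839.916 us


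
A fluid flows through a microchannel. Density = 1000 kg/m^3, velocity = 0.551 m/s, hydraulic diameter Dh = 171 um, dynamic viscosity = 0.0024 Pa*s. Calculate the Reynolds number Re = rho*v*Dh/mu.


Step 1: Convert Dh to meters: Dh = 171e-6 m
Step 2: Re = rho * v * Dh / mu
Re = 1000 * 0.551 * 171e-6 / 0.0024
Re = 39.259


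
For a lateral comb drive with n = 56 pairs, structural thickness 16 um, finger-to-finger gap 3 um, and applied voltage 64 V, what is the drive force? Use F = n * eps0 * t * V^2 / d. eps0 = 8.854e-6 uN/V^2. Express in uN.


Step 1: Parameters: n=56, eps0=8.854e-6 uN/V^2, t=16 um, V=64 V, d=3 um
Step 2: V^2 = 4096
Step 3: F = 56 * 8.854e-6 * 16 * 4096 / 3
F = 10.831 uN


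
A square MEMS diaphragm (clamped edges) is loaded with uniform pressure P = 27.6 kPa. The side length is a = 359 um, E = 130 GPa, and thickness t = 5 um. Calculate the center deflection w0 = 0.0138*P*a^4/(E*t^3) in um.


Step 1: Convert pressure to compatible units (E is in GPa, so P in GPa).
P = 27.6 kPa = 27.6e-6 GPa
Step 2: Compute numerator: 0.0138 * P * a^4.
a^4 = 359^4 = 16610312161
numerator = 0.0138 * 27.6e-6 * 16610312161 = 6.32654e+03
Step 3: Compute denominator: E * t^3 = 130 * 5^3 = 16250
Step 4: w0 = numerator / denominator = 6.32654e+03 / 16250 = 0.3893 um


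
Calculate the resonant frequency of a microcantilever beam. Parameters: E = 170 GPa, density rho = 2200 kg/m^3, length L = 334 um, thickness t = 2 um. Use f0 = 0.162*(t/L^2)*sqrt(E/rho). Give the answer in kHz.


Step 1: Convert units to SI.
t_SI = 2e-6 m, L_SI = 334e-6 m
Step 2: Calculate sqrt(E/rho).
sqrt(170e9 / 2200) = 8790.49 m/s
Step 3: Compute f0.
f0 = 0.162 * 2e-6 / (334e-6)^2 * 8790.49 = 25530.8 Hz = 25.53 kHz


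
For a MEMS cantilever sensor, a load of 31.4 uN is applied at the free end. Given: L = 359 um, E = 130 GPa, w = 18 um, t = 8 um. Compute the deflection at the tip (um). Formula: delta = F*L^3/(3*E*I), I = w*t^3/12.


Step 1: Calculate the second moment of area.
I = w * t^3 / 12 = 18 * 8^3 / 12 = 768.0 um^4
Step 2: Convert E to consistent units (1 GPa = 1000 uN/um^2).
E = 130 GPa = 130000 uN/um^2
Step 3: Calculate tip deflection.
delta = F * L^3 / (3 * E * I)
delta = 31.4 * 359^3 / (3 * 130000 * 768.0)
delta = 4.8505 um


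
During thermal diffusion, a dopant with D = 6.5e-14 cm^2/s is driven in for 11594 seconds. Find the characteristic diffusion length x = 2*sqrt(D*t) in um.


Step 1: Compute D*t = 6.5e-14 * 11594 = 7.5361e-10 cm^2
Step 2: sqrt(D*t) = 2.7452e-05 cm
Step 3: x = 2 * 2.7452e-05 cm = 5.4904e-05 cm
Step 4: Convert to um (1 cm = 1e4 um): x = 0.549 um


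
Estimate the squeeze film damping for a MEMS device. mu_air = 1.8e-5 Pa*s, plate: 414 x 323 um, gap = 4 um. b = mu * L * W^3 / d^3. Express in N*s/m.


Step 1: Convert to SI.
L = 414e-6 m, W = 323e-6 m, d = 4e-6 m
Step 2: W^3 = (323e-6)^3 = 3.37e-11 m^3
Step 3: d^3 = (4e-6)^3 = 6.40e-17 m^3
Step 4: b = 1.8e-5 * 414e-6 * 3.37e-11 / 6.40e-17
b = 3.92e-03 N*s/m


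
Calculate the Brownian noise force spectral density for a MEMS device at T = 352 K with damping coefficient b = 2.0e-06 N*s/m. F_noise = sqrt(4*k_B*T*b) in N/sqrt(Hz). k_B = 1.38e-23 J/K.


Step 1: Compute 4 * k_B * T * b
= 4 * 1.38e-23 * 352 * 2.0e-06
= 3.8861e-26 N^2/Hz
Step 2: F_noise = sqrt(3.8861e-26)
F_noise = 1.97e-13 N/sqrt(Hz)


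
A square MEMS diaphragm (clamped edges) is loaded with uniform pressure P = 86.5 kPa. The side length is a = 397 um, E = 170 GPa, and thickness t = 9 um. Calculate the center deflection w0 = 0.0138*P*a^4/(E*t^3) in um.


Step 1: Convert pressure to compatible units (E is in GPa, so P in GPa).
P = 86.5 kPa = 86.5e-6 GPa
Step 2: Compute numerator: 0.0138 * P * a^4.
a^4 = 397^4 = 24840596881
numerator = 0.0138 * 86.5e-6 * 24840596881 = 2.96522e+04
Step 3: Compute denominator: E * t^3 = 170 * 9^3 = 123930
Step 4: w0 = numerator / denominator = 2.96522e+04 / 123930 = 0.2393 um


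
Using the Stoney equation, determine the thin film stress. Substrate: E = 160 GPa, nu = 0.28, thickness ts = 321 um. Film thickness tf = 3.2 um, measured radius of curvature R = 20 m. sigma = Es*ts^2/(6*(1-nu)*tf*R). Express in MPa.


Step 1: Compute numerator: Es * ts^2 = 160 * 321^2 = 16486560 (GPa*um^2)
Step 2: Compute denominator (R in um): 6*(1-nu)*tf*R = 6*0.72*3.2*20e6 = 276480000.0 (um^2)
Step 3: sigma (GPa) = 16486560 / 276480000.0 = 5.963e-02 GPa
Step 4: Convert to MPa (x1000): sigma = 59.6 MPa


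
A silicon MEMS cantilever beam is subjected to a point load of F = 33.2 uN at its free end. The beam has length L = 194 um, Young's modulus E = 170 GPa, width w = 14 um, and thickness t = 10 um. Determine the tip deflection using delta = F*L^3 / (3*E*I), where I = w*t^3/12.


Step 1: Calculate the second moment of area.
I = w * t^3 / 12 = 14 * 10^3 / 12 = 1166.6667 um^4
Step 2: Convert E to consistent units (1 GPa = 1000 uN/um^2).
E = 170 GPa = 170000 uN/um^2
Step 3: Calculate tip deflection.
delta = F * L^3 / (3 * E * I)
delta = 33.2 * 194^3 / (3 * 170000 * 1166.6667)
delta = 0.4074 um


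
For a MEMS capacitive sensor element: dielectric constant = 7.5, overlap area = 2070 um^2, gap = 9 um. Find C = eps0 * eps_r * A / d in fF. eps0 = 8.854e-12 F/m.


Step 1: Convert area to m^2: A = 2070e-12 m^2
Step 2: Convert gap to m: d = 9e-6 m
Step 3: C = eps0 * eps_r * A / d
C = 8.854e-12 * 7.5 * 2070e-12 / 9e-6
Step 4: Convert to fF (multiply by 1e15).
C = 15.27 fF


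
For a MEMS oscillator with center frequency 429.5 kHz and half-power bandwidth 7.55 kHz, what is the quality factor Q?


Step 1: Q = f0 / bandwidth
Step 2: Q = 429.5 / 7.55
Q = 56.9


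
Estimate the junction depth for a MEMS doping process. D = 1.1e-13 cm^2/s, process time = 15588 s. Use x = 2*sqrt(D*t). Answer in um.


Step 1: Compute D*t = 1.1e-13 * 15588 = 1.71468e-09 cm^2
Step 2: sqrt(D*t) = 4.1409e-05 cm
Step 3: x = 2 * 4.1409e-05 cm = 8.2818e-05 cm
Step 4: Convert to um (1 cm = 1e4 um): x = 0.828 um


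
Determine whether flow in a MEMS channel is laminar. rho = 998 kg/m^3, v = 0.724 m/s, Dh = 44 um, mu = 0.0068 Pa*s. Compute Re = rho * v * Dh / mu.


Step 1: Convert Dh to meters: Dh = 44e-6 m
Step 2: Re = rho * v * Dh / mu
Re = 998 * 0.724 * 44e-6 / 0.0068
Re = 4.675
Since Re = 4.675 is below ~2300, the flow is laminar.


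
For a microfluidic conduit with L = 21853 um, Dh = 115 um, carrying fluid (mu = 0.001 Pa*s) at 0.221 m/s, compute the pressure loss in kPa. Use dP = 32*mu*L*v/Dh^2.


Step 1: Convert to SI: L = 21853e-6 m, Dh = 115e-6 m
Step 2: dP = 32 * 0.001 * 21853e-6 * 0.221 / (115e-6)^2
Step 3: dP = 11685.78 Pa
Step 4: Convert to kPa: dP = 11.69 kPa


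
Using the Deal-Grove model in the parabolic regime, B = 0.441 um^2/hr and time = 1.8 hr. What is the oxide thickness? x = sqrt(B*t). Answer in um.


Step 1: Compute B*t = 0.441 * 1.8 = 0.7938
Step 2: x = sqrt(0.7938)
x = 0.891 um


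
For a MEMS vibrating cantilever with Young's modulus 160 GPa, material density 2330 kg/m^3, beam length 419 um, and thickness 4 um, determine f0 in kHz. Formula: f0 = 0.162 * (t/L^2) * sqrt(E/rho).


Step 1: Convert units to SI.
t_SI = 4e-6 m, L_SI = 419e-6 m
Step 2: Calculate sqrt(E/rho).
sqrt(160e9 / 2330) = 8286.71 m/s
Step 3: Compute f0.
f0 = 0.162 * 4e-6 / (419e-6)^2 * 8286.71 = 30586.5 Hz = 30.59 kHz


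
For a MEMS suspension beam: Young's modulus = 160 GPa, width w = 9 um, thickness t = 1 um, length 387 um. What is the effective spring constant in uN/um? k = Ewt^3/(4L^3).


Step 1: Convert E to consistent units (1 GPa = 1000 uN/um^2).
E = 160 GPa = 160000 uN/um^2
Step 2: Compute t^3 = 1^3 = 1
Step 3: Compute L^3 = 387^3 = 57960603
Step 4: k = 160000 * 9 * 1 / (4 * 57960603)
k = 0.0062 uN/um


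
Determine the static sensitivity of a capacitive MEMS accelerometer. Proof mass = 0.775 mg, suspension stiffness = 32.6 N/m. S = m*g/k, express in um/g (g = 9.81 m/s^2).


Step 1: Convert mass: m = 0.775 mg = 7.75e-07 kg
Step 2: S = m * g / k = 7.75e-07 * 9.81 / 32.6
Step 3: S = 2.33e-07 m/g
Step 4: Convert to um/g: S = 0.233 um/g


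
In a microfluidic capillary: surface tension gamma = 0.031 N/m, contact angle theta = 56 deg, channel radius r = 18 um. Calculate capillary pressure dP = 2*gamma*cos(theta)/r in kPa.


Step 1: cos(56 deg) = 0.5592
Step 2: Convert r to m: r = 18e-6 m
Step 3: dP = 2 * 0.031 * 0.5592 / 18e-6 = 1926.1 Pa
Step 4: Convert Pa to kPa (divide by 1000).
dP = 1.93 kPa


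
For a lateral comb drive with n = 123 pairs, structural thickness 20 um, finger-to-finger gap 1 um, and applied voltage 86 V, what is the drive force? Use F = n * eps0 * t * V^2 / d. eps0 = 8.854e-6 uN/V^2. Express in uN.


Step 1: Parameters: n=123, eps0=8.854e-6 uN/V^2, t=20 um, V=86 V, d=1 um
Step 2: V^2 = 7396
Step 3: F = 123 * 8.854e-6 * 20 * 7396 / 1
F = 161.091 uN


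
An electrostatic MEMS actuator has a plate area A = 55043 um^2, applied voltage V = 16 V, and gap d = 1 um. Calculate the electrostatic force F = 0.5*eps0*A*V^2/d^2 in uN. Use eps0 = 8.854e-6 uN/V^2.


Step 1: Identify parameters.
eps0 = 8.854e-6 uN/V^2, A = 55043 um^2, V = 16 V, d = 1 um
Step 2: Compute V^2 = 16^2 = 256
Step 3: Compute d^2 = 1^2 = 1
Step 4: F = 0.5 * 8.854e-6 * 55043 * 256 / 1
F = 62.381 uN


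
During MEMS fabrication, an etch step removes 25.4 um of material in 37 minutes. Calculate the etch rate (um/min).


Step 1: Etch rate = depth / time
Step 2: rate = 25.4 / 37
rate = 0.686 um/min


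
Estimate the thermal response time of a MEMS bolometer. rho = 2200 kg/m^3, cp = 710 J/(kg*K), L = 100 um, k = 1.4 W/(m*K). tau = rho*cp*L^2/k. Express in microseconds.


Step 1: Convert L to m: L = 100e-6 m
Step 2: L^2 = (100e-6)^2 = 1e-08 m^2
Step 3: tau = 2200 * 710 * 1e-08 / 1.4 = 1.115714286e-02 s
Step 4: Convert to microseconds (multiply by 1e6).
tau = 11157.143 us


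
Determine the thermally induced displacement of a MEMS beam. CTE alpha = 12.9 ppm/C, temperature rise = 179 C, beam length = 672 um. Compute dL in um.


Step 1: Convert CTE: alpha = 12.9 ppm/C = 12.9e-6 /C
Step 2: dL = 12.9e-6 * 179 * 672
dL = 1.5517 um


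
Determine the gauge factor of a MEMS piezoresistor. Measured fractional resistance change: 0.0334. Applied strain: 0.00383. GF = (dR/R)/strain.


Step 1: Identify values.
dR/R = 0.0334, strain = 0.00383
Step 2: GF = (dR/R) / strain = 0.0334 / 0.00383
GF = 8.7


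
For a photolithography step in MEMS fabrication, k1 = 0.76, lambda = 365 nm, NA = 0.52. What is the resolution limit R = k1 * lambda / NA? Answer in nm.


Step 1: Identify values: k1 = 0.76, lambda = 365 nm, NA = 0.52
Step 2: R = k1 * lambda / NA
R = 0.76 * 365 / 0.52
R = 533.5 nm


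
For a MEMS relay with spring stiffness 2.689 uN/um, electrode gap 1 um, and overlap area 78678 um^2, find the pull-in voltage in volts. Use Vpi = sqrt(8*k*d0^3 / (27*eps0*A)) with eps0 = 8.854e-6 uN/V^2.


Step 1: Compute numerator: 8 * k * d0^3 = 8 * 2.689 * 1^3 = 21.512
Step 2: Compute denominator: 27 * eps0 * A = 27 * 8.854e-6 * 78678 = 18.808605
Step 3: Vpi = sqrt(21.512 / 18.808605)
Vpi = 1.07 V


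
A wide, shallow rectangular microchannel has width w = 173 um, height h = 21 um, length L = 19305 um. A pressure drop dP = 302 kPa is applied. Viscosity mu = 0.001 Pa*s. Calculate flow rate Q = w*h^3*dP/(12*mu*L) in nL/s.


Step 1: Convert all dimensions to SI (meters).
w = 173e-6 m, h = 21e-6 m, L = 19305e-6 m, dP = 302e3 Pa
Step 2: Q = w * h^3 * dP / (12 * mu * L)
Q = 173e-6 * (21e-6)^3 * 302e3 / (12 * 0.001 * 19305e-6) = 2.08862214e-09 m^3/s
Step 3: Convert Q from m^3/s to nL/s (1 m^3 = 1e12 nL, so multiply by 1e12).
Q = 2088.622 nL/s


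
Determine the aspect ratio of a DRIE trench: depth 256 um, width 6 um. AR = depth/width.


Step 1: AR = depth / width
Step 2: AR = 256 / 6
AR = 42.7


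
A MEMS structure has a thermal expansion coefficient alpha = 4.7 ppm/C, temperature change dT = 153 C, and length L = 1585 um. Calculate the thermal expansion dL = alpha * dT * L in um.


Step 1: Convert CTE: alpha = 4.7 ppm/C = 4.7e-6 /C
Step 2: dL = 4.7e-6 * 153 * 1585
dL = 1.1398 um


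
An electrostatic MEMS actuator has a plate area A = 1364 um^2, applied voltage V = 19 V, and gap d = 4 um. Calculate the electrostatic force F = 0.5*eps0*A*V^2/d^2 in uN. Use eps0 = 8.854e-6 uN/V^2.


Step 1: Identify parameters.
eps0 = 8.854e-6 uN/V^2, A = 1364 um^2, V = 19 V, d = 4 um
Step 2: Compute V^2 = 19^2 = 361
Step 3: Compute d^2 = 4^2 = 16
Step 4: F = 0.5 * 8.854e-6 * 1364 * 361 / 16
F = 0.136 uN


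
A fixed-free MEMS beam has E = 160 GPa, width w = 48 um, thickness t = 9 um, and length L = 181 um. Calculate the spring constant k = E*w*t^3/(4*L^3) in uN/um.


Step 1: Convert E to consistent units (1 GPa = 1000 uN/um^2).
E = 160 GPa = 160000 uN/um^2
Step 2: Compute t^3 = 9^3 = 729
Step 3: Compute L^3 = 181^3 = 5929741
Step 4: k = 160000 * 48 * 729 / (4 * 5929741)
k = 236.044 uN/um


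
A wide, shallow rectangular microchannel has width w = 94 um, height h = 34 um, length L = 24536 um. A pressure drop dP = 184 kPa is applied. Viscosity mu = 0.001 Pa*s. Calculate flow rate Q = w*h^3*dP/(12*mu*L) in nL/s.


Step 1: Convert all dimensions to SI (meters).
w = 94e-6 m, h = 34e-6 m, L = 24536e-6 m, dP = 184e3 Pa
Step 2: Q = w * h^3 * dP / (12 * mu * L)
Q = 94e-6 * (34e-6)^3 * 184e3 / (12 * 0.001 * 24536e-6) = 2.30885904e-09 m^3/s
Step 3: Convert Q from m^3/s to nL/s (1 m^3 = 1e12 nL, so multiply by 1e12).
Q = 2308.859 nL/s
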